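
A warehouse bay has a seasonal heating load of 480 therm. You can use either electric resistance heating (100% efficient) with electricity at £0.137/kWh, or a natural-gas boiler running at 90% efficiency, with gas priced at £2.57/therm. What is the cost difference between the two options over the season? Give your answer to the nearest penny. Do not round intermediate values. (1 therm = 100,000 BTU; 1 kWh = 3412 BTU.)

Heat load = 480 therm × 100,000 = 48,000,000 BTU
Gas: input = 48,000,000 / 0.90 = 53,333,333 BTU = 533.3 therm → 533.3 × £2.57 = £1,370.67
Electric: 48,000,000 BTU / 3412 = 14,070 kWh → × £0.137 = £1,927.32
Difference = |£1,370.67 − £1,927.32| = £556.65

£556.65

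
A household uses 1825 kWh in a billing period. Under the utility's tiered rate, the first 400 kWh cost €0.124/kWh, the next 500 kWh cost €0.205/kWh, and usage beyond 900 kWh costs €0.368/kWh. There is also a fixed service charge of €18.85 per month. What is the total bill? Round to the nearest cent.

€511.35

First 400 kWh × €0.124 = €49.60
Next 500 kWh × €0.205 = €102.50
Remaining 925 kWh × €0.368 = €340.40
Energy charge = €492.50; + service €18.85 = €511.35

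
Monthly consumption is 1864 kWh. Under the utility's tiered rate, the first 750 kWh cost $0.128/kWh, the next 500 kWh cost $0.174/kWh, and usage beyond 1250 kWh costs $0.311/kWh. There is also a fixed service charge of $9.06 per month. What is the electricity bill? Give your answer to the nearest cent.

First 750 kWh × $0.128 = $96.00
Next 500 kWh × $0.174 = $87.00
Remaining 614 kWh × $0.311 = $190.95
Energy charge = $373.95; + service $9.06 = $383.01

$383.01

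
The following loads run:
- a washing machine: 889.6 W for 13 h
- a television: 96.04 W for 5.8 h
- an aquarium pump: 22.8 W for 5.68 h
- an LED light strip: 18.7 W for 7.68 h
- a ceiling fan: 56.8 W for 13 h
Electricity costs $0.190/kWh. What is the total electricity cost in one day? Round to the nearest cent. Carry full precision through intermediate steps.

washing machine: 889.6 W × 13 h = 11,565 Wh = 11.56 kWh
television: 96.04 W × 5.8 h = 557 Wh = 0.557 kWh
aquarium pump: 22.8 W × 5.68 h = 130 Wh = 0.1295 kWh
LED light strip: 18.7 W × 7.68 h = 144 Wh = 0.1436 kWh
ceiling fan: 56.8 W × 13 h = 738 Wh = 0.7384 kWh
Total energy = 11.56 + 0.557 + 0.1295 + 0.1436 + 0.7384 = 13.13 kWh
Cost = 13.13 kWh × $0.190 = $2.50

$2.50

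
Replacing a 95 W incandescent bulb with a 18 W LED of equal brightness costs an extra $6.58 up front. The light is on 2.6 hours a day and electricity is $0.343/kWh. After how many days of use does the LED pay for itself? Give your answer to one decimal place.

95.8 days

Power saved = 95 − 18 = 77 W
Daily energy saved = 77 W × 2.6 h = 200.2 Wh = 0.2002 kWh
Daily savings = 0.2002 × $0.343 = $0.0687
Payback = $6.58 / $0.0687 per day = 95.82 days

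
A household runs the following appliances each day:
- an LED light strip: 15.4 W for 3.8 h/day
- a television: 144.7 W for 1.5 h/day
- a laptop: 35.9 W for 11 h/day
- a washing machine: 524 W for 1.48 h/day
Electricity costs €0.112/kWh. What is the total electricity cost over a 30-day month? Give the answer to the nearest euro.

LED light strip: 15.4 W × 3.8 h × 30 d = 1,756 Wh = 1.756 kWh
television: 144.7 W × 1.5 h × 30 d = 6,511 Wh = 6.511 kWh
laptop: 35.9 W × 11 h × 30 d = 11,847 Wh = 11.85 kWh
washing machine: 524 W × 1.48 h × 30 d = 23,266 Wh = 23.27 kWh
Total energy = 1.756 + 6.511 + 11.85 + 23.27 = 43.38 kWh
Cost = 43.38 kWh × €0.112 = €4.86 ≈ €5

€5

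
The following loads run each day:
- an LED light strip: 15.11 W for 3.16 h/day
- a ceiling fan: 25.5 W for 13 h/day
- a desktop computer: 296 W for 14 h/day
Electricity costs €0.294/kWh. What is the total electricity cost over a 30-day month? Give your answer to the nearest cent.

LED light strip: 15.11 W × 3.16 h × 30 d = 1,432 Wh = 1.432 kWh
ceiling fan: 25.5 W × 13 h × 30 d = 9,945 Wh = 9.945 kWh
desktop computer: 296 W × 14 h × 30 d = 124,320 Wh = 124.3 kWh
Total energy = 1.432 + 9.945 + 124.3 = 135.7 kWh
Cost = 135.7 kWh × €0.294 = €39.90

€39.90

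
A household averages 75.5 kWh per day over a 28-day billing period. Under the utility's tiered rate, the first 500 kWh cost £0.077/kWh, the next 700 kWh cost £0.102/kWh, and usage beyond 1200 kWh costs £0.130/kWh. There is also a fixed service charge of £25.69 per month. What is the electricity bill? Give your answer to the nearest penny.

£254.41

Usage = 75.5 kWh/day × 28 days = 2114 kWh
First 500 kWh × £0.077 = £38.50
Next 700 kWh × £0.102 = £71.40
Remaining 914 kWh × £0.130 = £118.82
Energy charge = £228.72; + service £25.69 = £254.41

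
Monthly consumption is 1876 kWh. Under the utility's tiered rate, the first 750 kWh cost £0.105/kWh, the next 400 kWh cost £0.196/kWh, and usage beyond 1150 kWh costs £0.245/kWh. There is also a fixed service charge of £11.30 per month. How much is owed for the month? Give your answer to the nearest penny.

£346.32

First 750 kWh × £0.105 = £78.75
Next 400 kWh × £0.196 = £78.40
Remaining 726 kWh × £0.245 = £177.87
Energy charge = £335.02; + service £11.30 = £346.32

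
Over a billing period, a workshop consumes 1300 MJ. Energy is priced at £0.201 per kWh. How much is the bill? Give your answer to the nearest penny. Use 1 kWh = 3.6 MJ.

£72.58

1300 MJ × (0.27778 kWh/MJ) = 361.1 kWh
Cost = 361.1 kWh × £0.201/kWh = £72.58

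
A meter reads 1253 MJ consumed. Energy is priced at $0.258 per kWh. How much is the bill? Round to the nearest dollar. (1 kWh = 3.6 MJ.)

1253 MJ × (0.27778 kWh/MJ) = 348.1 kWh
Cost = 348.1 kWh × $0.258/kWh = $89.80 ≈ $90

$90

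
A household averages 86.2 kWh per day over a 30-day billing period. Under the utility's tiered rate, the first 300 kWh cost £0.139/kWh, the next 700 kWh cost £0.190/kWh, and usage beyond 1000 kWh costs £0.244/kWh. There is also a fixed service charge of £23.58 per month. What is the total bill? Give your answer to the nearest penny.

£585.26

Usage = 86.2 kWh/day × 30 days = 2586 kWh
First 300 kWh × £0.139 = £41.70
Next 700 kWh × £0.190 = £133.00
Remaining 1586 kWh × £0.244 = £386.98
Energy charge = £561.68; + service £23.58 = £585.26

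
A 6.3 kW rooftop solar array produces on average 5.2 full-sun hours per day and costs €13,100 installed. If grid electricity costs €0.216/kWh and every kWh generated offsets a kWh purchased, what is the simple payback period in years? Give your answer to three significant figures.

5.07 years

Daily generation = 6.3 kW × 5.2 h = 32.76 kWh
Annual generation = 32.76 × 365 = 11957 kWh
Annual savings = 11957 × €0.216 = €2,582.80
Payback = €13,100 / €2,582.80 = 5.07 years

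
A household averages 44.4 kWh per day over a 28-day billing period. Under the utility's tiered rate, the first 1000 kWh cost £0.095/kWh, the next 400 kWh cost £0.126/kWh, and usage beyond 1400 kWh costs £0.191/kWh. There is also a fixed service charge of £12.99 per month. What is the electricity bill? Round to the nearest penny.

Usage = 44.4 kWh/day × 28 days = 1243.2 kWh
First 1000 kWh × £0.095 = £95.00
Next 243.2 kWh × £0.126 = £30.64
Remaining tier: 0 kWh (not reached)
Energy charge = £125.64; + service £12.99 = £138.63

£138.63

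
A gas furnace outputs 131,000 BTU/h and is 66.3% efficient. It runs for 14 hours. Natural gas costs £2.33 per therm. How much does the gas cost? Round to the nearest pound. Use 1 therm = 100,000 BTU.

Heat delivered = 131,000 BTU/h × 14 h = 1,834,000 BTU
Gas input = 1,834,000 / 0.663 = 2,766,214 BTU
= 2,766,214 / 100,000 = 27.66 therm
Cost = 27.66 × £2.33/therm = £64.45 ≈ £64

£64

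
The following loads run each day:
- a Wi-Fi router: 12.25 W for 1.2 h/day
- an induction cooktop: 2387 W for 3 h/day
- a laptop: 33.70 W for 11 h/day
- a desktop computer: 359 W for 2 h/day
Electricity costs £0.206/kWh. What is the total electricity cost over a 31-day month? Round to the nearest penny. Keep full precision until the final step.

Wi-Fi router: 12.25 W × 1.2 h × 31 d = 456 Wh = 0.4557 kWh
induction cooktop: 2387 W × 3 h × 31 d = 221,991 Wh = 222 kWh
laptop: 33.70 W × 11 h × 31 d = 11,492 Wh = 11.49 kWh
desktop computer: 359 W × 2 h × 31 d = 22,258 Wh = 22.26 kWh
Total energy = 0.4557 + 222 + 11.49 + 22.26 = 256.2 kWh
Cost = 256.2 kWh × £0.206 = £52.78

£52.78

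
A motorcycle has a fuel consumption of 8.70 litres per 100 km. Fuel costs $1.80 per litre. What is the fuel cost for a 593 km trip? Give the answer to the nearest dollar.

Fuel = 8.70 L/100 km × 593 km / 100 = 51.59 L
Cost = 51.59 L × $1.80/L = $92.86 ≈ $93

$93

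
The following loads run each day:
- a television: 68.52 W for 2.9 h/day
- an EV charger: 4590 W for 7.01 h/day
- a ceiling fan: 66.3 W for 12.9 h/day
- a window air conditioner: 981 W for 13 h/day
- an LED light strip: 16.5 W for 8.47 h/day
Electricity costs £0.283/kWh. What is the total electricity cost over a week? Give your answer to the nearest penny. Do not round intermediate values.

television: 68.52 W × 2.9 h × 7 d = 1,391 Wh = 1.391 kWh
EV charger: 4590 W × 7.01 h × 7 d = 225,231 Wh = 225.2 kWh
ceiling fan: 66.3 W × 12.9 h × 7 d = 5,987 Wh = 5.987 kWh
window air conditioner: 981 W × 13 h × 7 d = 89,271 Wh = 89.27 kWh
LED light strip: 16.5 W × 8.47 h × 7 d = 978 Wh = 0.9783 kWh
Total energy = 1.391 + 225.2 + 5.987 + 89.27 + 0.9783 = 322.9 kWh
Cost = 322.9 kWh × £0.283 = £91.37

£91.37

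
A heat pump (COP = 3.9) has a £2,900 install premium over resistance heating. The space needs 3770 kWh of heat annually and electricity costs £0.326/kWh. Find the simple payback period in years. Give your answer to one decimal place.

Resistance: 3770 kWh × £0.326 = £1,229.02/yr
Heat pump: 3770 / 3.9 = 966.7 kWh in → × £0.326 = £315.13/yr
Annual savings = £913.89
Payback = £2,900 / £913.89 = 3.17 years

3.2 years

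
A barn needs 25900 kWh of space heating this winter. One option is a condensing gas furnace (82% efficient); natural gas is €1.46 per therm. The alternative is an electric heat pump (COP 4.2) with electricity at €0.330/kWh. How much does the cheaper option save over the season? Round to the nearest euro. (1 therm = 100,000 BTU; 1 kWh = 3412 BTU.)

Heat load = 25900 kWh × 3412 = 88,370,800 BTU
Gas: input = 88,370,800 / 0.82 = 107,769,268 BTU = 1,078 therm → 1,078 × €1.46 = €1,573.43
Heat pump: 88,370,800 BTU / 3412 = 25,900 kWh heat; / 4.2 = 6,167 kWh in → × €0.330 = €2,035.00
Difference = |€1,573.43 − €2,035.00| = €461.57 ≈ €462

€462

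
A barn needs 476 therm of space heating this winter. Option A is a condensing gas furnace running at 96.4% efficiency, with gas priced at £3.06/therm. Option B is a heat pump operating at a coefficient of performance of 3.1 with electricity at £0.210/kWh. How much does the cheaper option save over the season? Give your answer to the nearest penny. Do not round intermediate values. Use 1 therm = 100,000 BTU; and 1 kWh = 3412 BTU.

Heat load = 476 therm × 100,000 = 47,600,000 BTU
Gas: input = 47,600,000 / 0.964 = 49,377,593 BTU = 493.8 therm → 493.8 × £3.06 = £1,510.95
Heat pump: 47,600,000 BTU / 3412 = 13,950 kWh heat; / 3.1 = 4,500 kWh in → × £0.210 = £945.05
Difference = |£1,510.95 − £945.05| = £565.90

£565.90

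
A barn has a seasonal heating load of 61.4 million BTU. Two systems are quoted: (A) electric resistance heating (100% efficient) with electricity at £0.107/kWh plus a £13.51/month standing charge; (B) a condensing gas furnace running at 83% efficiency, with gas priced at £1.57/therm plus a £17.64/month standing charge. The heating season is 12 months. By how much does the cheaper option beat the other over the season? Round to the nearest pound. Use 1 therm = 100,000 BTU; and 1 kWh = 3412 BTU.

Heat load = 61.4 × 10⁶ BTU = 61,400,000 BTU
Gas: input = 61,400,000 / 0.83 = 73,975,904 BTU = 739.8 therm → 739.8 × £1.57 = £1,161.42; + 12 × £17.64 standing = £1,373.10
Electric: 61,400,000 BTU / 3412 = 18,000 kWh → × £0.107 = £1,925.50; + 12 × £13.51 standing = £2,087.62
Difference = |£1,373.10 − £2,087.62| = £714.52 ≈ £715

£715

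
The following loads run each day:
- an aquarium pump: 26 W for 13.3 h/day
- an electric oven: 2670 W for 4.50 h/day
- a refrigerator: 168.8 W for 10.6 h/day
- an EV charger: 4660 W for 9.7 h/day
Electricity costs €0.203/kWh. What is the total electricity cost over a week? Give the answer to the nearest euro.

€84

aquarium pump: 26 W × 13.3 h × 7 d = 2,421 Wh = 2.421 kWh
electric oven: 2670 W × 4.50 h × 7 d = 84,105 Wh = 84.11 kWh
refrigerator: 168.8 W × 10.6 h × 7 d = 12,525 Wh = 12.52 kWh
EV charger: 4660 W × 9.7 h × 7 d = 316,414 Wh = 316.4 kWh
Total energy = 2.421 + 84.11 + 12.52 + 316.4 = 415.5 kWh
Cost = 415.5 kWh × €0.203 = €84.34 ≈ €84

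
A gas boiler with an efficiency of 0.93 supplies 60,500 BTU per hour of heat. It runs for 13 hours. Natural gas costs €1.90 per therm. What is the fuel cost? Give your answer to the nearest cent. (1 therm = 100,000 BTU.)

€16.07

Heat delivered = 60,500 BTU/h × 13 h = 786,500 BTU
Gas input = 786,500 / 0.93 = 845,699 BTU
= 845,699 / 100,000 = 8.457 therm
Cost = 8.457 × €1.90/therm = €16.07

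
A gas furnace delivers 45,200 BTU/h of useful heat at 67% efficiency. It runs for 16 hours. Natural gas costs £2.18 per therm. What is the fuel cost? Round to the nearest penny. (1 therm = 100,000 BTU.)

Heat delivered = 45,200 BTU/h × 16 h = 723,200 BTU
Gas input = 723,200 / 0.67 = 1,079,403 BTU
= 1,079,403 / 100,000 = 10.79 therm
Cost = 10.79 × £2.18/therm = £23.53

£23.53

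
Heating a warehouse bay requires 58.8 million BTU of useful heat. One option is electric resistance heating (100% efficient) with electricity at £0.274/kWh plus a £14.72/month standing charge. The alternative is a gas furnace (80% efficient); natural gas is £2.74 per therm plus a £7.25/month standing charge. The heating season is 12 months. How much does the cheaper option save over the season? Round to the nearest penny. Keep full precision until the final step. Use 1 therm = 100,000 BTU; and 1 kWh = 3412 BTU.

£2797.66

Heat load = 58.8 × 10⁶ BTU = 58,800,000 BTU
Gas: input = 58,800,000 / 0.80 = 73,500,000 BTU = 735 therm → 735 × £2.74 = £2,013.90; + 12 × £7.25 standing = £2,100.90
Electric: 58,800,000 BTU / 3412 = 17,230 kWh → × £0.274 = £4,721.92; + 12 × £14.72 standing = £4,898.56
Difference = |£2,100.90 − £4,898.56| = £2,797.66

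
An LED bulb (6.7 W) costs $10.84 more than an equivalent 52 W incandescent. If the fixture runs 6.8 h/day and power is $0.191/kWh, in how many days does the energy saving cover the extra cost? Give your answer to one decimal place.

184.2 days

Power saved = 52 − 6.7 = 45.3 W
Daily energy saved = 45.3 W × 6.8 h = 308 Wh = 0.30804 kWh
Daily savings = 0.30804 × $0.191 = $0.0588
Payback = $10.84 / $0.0588 per day = 184.2 days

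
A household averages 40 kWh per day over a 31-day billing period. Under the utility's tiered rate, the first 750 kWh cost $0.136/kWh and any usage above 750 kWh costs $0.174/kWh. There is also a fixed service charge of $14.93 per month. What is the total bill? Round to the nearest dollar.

Usage = 40 kWh/day × 31 days = 1240 kWh
First 750 kWh × $0.136 = $102.00
Remaining 490 kWh × $0.174 = $85.26
Energy charge = $187.26; + service $14.93 = $202.19 ≈ $202

$202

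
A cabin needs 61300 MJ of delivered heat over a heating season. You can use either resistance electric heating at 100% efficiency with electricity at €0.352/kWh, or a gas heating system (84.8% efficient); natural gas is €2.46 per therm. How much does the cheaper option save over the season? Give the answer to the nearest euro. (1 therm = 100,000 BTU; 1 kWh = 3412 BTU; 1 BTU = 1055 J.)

€4309

Heat load = 61300 MJ = 61,300,000,000 J / 1055 = 58,104,265 BTU
Gas: input = 58,104,265 / 0.848 = 68,519,181 BTU = 685.2 therm → 685.2 × €2.46 = €1,685.57
Electric: 58,104,265 BTU / 3412 = 17,030 kWh → × €0.352 = €5,994.34
Difference = |€1,685.57 − €5,994.34| = €4,308.77 ≈ €4309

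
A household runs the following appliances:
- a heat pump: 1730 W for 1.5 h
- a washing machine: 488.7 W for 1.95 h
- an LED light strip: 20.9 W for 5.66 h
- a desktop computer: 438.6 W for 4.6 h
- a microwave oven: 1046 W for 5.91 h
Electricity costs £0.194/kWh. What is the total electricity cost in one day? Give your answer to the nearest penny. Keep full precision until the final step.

£2.30

heat pump: 1730 W × 1.5 h = 2,595 Wh = 2.595 kWh
washing machine: 488.7 W × 1.95 h = 953 Wh = 0.953 kWh
LED light strip: 20.9 W × 5.66 h = 118 Wh = 0.1183 kWh
desktop computer: 438.6 W × 4.6 h = 2,018 Wh = 2.018 kWh
microwave oven: 1046 W × 5.91 h = 6,182 Wh = 6.182 kWh
Total energy = 2.595 + 0.953 + 0.1183 + 2.018 + 6.182 = 11.87 kWh
Cost = 11.87 kWh × £0.194 = £2.30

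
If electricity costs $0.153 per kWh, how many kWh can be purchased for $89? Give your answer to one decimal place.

581.7 kWh

$89 / $0.153 per kWh = 581.7 kWh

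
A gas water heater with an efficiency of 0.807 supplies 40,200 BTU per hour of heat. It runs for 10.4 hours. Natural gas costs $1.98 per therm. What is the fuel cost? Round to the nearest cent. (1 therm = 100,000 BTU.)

Heat delivered = 40,200 BTU/h × 10.4 h = 418,080 BTU
Gas input = 418,080 / 0.807 = 518,067 BTU
= 518,067 / 100,000 = 5.181 therm
Cost = 5.181 × $1.98/therm = $10.26

$10.26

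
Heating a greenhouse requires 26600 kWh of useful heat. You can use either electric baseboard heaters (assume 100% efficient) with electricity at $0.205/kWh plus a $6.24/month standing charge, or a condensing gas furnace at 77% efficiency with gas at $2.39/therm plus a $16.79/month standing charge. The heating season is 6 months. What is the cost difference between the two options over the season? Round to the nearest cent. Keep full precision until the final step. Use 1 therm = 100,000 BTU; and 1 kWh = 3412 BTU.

$2572.63

Heat load = 26600 kWh × 3412 = 90,759,200 BTU
Gas: input = 90,759,200 / 0.77 = 117,869,091 BTU = 1,179 therm → 1,179 × $2.39 = $2,817.07; + 6 × $16.79 standing = $2,917.81
Electric: 90,759,200 BTU / 3412 = 26,600 kWh → × $0.205 = $5,453.00; + 6 × $6.24 standing = $5,490.44
Difference = |$2,917.81 − $5,490.44| = $2,572.63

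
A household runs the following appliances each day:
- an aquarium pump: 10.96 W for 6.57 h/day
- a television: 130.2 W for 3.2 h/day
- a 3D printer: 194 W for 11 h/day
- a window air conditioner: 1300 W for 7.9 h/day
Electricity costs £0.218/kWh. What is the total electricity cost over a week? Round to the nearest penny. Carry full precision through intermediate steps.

£19.67

aquarium pump: 10.96 W × 6.57 h × 7 d = 504 Wh = 0.5041 kWh
television: 130.2 W × 3.2 h × 7 d = 2,916 Wh = 2.916 kWh
3D printer: 194 W × 11 h × 7 d = 14,938 Wh = 14.94 kWh
window air conditioner: 1300 W × 7.9 h × 7 d = 71,890 Wh = 71.89 kWh
Total energy = 0.5041 + 2.916 + 14.94 + 71.89 = 90.25 kWh
Cost = 90.25 kWh × £0.218 = £19.67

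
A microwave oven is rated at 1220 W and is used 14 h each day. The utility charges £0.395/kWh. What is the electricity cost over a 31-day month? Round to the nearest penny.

£209.14

Energy = 1220 W × 14 h/day × 31 days = 529,480 Wh = 529.5 kWh
Cost = 529.5 kWh × £0.395/kWh = £209.14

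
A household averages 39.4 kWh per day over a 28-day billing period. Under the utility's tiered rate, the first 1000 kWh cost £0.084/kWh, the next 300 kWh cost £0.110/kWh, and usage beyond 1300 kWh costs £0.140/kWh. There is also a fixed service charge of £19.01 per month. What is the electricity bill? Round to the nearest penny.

£114.36

Usage = 39.4 kWh/day × 28 days = 1103.2 kWh
First 1000 kWh × £0.084 = £84.00
Next 103.2 kWh × £0.110 = £11.35
Remaining tier: 0 kWh (not reached)
Energy charge = £95.35; + service £19.01 = £114.36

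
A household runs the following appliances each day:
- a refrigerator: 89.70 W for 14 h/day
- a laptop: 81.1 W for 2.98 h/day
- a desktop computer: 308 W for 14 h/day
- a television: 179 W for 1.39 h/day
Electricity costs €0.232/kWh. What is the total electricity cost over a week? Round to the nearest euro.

refrigerator: 89.70 W × 14 h × 7 d = 8,791 Wh = 8.791 kWh
laptop: 81.1 W × 2.98 h × 7 d = 1,692 Wh = 1.692 kWh
desktop computer: 308 W × 14 h × 7 d = 30,184 Wh = 30.18 kWh
television: 179 W × 1.39 h × 7 d = 1,742 Wh = 1.742 kWh
Total energy = 8.791 + 1.692 + 30.18 + 1.742 = 42.41 kWh
Cost = 42.41 kWh × €0.232 = €9.84 ≈ €10

€10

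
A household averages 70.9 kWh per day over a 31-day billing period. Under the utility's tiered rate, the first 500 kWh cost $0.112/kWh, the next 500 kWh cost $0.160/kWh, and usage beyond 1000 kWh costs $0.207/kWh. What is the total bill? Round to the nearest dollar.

Usage = 70.9 kWh/day × 31 days = 2197.9 kWh
First 500 kWh × $0.112 = $56.00
Next 500 kWh × $0.160 = $80.00
Remaining 1197.9 kWh × $0.207 = $247.97
Total = $383.97 ≈ $384

$384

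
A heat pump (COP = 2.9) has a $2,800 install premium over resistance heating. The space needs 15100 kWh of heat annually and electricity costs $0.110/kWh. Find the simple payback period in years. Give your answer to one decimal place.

Resistance: 15100 kWh × $0.110 = $1,661.00/yr
Heat pump: 15100 / 2.9 = 5207 kWh in → × $0.110 = $572.76/yr
Annual savings = $1,088.24
Payback = $2,800 / $1,088.24 = 2.57 years

2.6 years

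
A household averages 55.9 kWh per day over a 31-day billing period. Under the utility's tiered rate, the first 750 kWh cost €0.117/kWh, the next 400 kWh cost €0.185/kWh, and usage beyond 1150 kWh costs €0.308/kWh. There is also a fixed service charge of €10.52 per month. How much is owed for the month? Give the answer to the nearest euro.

€352

Usage = 55.9 kWh/day × 31 days = 1732.9 kWh
First 750 kWh × €0.117 = €87.75
Next 400 kWh × €0.185 = €74.00
Remaining 582.9 kWh × €0.308 = €179.53
Energy charge = €341.28; + service €10.52 = €351.80 ≈ €352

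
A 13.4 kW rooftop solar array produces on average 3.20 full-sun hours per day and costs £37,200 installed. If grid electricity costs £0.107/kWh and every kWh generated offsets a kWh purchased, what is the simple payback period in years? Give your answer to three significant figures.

Daily generation = 13.4 kW × 3.20 h = 42.88 kWh
Annual generation = 42.88 × 365 = 15651 kWh
Annual savings = 15651 × £0.107 = £1,674.68
Payback = £37,200 / £1,674.68 = 22.2 years

22.2 years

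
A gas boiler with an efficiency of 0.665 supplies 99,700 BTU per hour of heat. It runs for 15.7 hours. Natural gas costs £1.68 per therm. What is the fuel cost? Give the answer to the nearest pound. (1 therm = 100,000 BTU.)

£40

Heat delivered = 99,700 BTU/h × 15.7 h = 1,565,290 BTU
Gas input = 1,565,290 / 0.665 = 2,353,820 BTU
= 2,353,820 / 100,000 = 23.54 therm
Cost = 23.54 × £1.68/therm = £39.54 ≈ £40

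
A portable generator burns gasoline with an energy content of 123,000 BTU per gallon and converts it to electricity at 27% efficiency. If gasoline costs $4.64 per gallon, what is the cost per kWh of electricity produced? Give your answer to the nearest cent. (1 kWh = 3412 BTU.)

$0.48

Electrical output per gallon = 123,000 BTU × 0.27 / 3412 BTU/kWh = 9.733 kWh
Cost per kWh = $4.64 / 9.733 kWh = $0.477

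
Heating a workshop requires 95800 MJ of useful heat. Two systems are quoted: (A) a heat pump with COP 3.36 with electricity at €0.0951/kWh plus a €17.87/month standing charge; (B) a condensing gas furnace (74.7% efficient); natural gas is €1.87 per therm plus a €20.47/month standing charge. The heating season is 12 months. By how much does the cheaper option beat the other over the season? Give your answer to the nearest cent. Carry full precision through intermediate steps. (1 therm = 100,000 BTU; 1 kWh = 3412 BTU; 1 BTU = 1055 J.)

€1551.12

Heat load = 95800 MJ = 95,800,000,000 J / 1055 = 90,805,687 BTU
Gas: input = 90,805,687 / 0.747 = 121,560,492 BTU = 1,216 therm → 1,216 × €1.87 = €2,273.18; + 12 × €20.47 standing = €2,518.82
Heat pump: 90,805,687 BTU / 3412 = 26,610 kWh heat; / 3.36 = 7,921 kWh in → × €0.0951 = €753.26; + 12 × €17.87 standing = €967.70
Difference = |€2,518.82 − €967.70| = €1,551.12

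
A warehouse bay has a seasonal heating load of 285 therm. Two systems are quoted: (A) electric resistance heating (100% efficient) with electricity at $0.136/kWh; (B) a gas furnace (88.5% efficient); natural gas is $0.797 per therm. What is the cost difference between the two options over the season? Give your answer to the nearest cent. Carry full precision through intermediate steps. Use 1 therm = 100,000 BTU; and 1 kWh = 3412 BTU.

$879.33

Heat load = 285 therm × 100,000 = 28,500,000 BTU
Gas: input = 28,500,000 / 0.885 = 32,203,390 BTU = 322 therm → 322 × $0.797 = $256.66
Electric: 28,500,000 BTU / 3412 = 8,353 kWh → × $0.136 = $1,135.99
Difference = |$256.66 − $1,135.99| = $879.33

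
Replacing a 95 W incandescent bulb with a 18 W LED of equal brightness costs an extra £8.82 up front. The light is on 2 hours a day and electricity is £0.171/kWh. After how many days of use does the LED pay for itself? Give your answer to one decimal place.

334.9 days

Power saved = 95 − 18 = 77 W
Daily energy saved = 77 W × 2 h = 154 Wh = 0.154 kWh
Daily savings = 0.154 × £0.171 = £0.0263
Payback = £8.82 / £0.0263 per day = 334.9 days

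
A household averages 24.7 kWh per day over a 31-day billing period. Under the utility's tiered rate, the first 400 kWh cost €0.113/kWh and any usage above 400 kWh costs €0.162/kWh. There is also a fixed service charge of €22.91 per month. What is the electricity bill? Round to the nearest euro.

€127

Usage = 24.7 kWh/day × 31 days = 765.7 kWh
First 400 kWh × €0.113 = €45.20
Remaining 365.7 kWh × €0.162 = €59.24
Energy charge = €104.44; + service €22.91 = €127.35 ≈ €127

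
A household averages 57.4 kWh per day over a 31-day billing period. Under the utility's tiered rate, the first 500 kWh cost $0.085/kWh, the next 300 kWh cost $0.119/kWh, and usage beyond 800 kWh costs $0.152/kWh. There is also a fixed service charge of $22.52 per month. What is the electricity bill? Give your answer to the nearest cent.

$249.59

Usage = 57.4 kWh/day × 31 days = 1779.4 kWh
First 500 kWh × $0.085 = $42.50
Next 300 kWh × $0.119 = $35.70
Remaining 979.4 kWh × $0.152 = $148.87
Energy charge = $227.07; + service $22.52 = $249.59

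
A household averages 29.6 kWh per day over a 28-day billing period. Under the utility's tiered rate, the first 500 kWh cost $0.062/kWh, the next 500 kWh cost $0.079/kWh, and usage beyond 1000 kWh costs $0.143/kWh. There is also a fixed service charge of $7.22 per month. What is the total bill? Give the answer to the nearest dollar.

Usage = 29.6 kWh/day × 28 days = 828.8 kWh
First 500 kWh × $0.062 = $31.00
Next 328.8 kWh × $0.079 = $25.98
Remaining tier: 0 kWh (not reached)
Energy charge = $56.98; + service $7.22 = $64.20 ≈ $64

$64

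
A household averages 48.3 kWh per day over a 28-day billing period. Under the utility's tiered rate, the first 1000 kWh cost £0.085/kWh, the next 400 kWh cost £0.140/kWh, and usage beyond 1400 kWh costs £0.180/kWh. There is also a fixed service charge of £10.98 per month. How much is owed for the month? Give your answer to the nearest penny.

Usage = 48.3 kWh/day × 28 days = 1352.4 kWh
First 1000 kWh × £0.085 = £85.00
Next 352.4 kWh × £0.140 = £49.34
Remaining tier: 0 kWh (not reached)
Energy charge = £134.34; + service £10.98 = £145.32

£145.32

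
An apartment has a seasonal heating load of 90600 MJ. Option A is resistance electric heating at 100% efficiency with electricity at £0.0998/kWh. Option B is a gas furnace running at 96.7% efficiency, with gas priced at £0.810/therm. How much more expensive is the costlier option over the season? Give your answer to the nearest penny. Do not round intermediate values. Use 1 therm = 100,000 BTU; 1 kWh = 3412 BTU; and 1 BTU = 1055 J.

Heat load = 90600 MJ = 90,600,000,000 J / 1055 = 85,876,777 BTU
Gas: input = 85,876,777 / 0.967 = 88,807,422 BTU = 888.1 therm → 888.1 × £0.810 = £719.34
Electric: 85,876,777 BTU / 3412 = 25,170 kWh → × £0.0998 = £2,511.87
Difference = |£719.34 − £2,511.87| = £1,792.53

£1792.53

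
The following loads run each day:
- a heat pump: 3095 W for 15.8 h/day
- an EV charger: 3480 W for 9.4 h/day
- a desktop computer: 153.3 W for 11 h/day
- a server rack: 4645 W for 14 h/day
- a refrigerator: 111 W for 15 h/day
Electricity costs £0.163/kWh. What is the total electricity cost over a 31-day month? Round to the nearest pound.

£758

heat pump: 3095 W × 15.8 h × 31 d = 1,515,931 Wh = 1,516 kWh
EV charger: 3480 W × 9.4 h × 31 d = 1,014,072 Wh = 1,014 kWh
desktop computer: 153.3 W × 11 h × 31 d = 52,275 Wh = 52.28 kWh
server rack: 4645 W × 14 h × 31 d = 2,015,930 Wh = 2,016 kWh
refrigerator: 111 W × 15 h × 31 d = 51,615 Wh = 51.62 kWh
Total energy = 1,516 + 1,014 + 52.28 + 2,016 + 51.62 = 4,650 kWh
Cost = 4,650 kWh × £0.163 = £757.92 ≈ £758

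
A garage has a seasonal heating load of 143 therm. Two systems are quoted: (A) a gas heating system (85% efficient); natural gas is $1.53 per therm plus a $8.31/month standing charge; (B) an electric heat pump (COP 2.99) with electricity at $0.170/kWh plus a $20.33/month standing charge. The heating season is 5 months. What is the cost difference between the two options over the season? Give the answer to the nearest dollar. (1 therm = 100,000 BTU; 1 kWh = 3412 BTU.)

Heat load = 143 therm × 100,000 = 14,300,000 BTU
Gas: input = 14,300,000 / 0.850 = 16,823,529 BTU = 168.2 therm → 168.2 × $1.53 = $257.40; + 5 × $8.31 standing = $298.95
Heat pump: 14,300,000 BTU / 3412 = 4,191 kWh heat; / 2.99 = 1,402 kWh in → × $0.170 = $238.29; + 5 × $20.33 standing = $339.94
Difference = |$298.95 − $339.94| = $40.99 ≈ $41

$41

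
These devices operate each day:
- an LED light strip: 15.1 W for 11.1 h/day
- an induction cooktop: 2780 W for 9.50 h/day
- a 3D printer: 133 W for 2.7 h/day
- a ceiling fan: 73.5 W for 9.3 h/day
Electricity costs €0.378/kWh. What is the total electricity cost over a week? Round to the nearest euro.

€73

LED light strip: 15.1 W × 11.1 h × 7 d = 1,173 Wh = 1.173 kWh
induction cooktop: 2780 W × 9.50 h × 7 d = 184,870 Wh = 184.9 kWh
3D printer: 133 W × 2.7 h × 7 d = 2,514 Wh = 2.514 kWh
ceiling fan: 73.5 W × 9.3 h × 7 d = 4,785 Wh = 4.785 kWh
Total energy = 1.173 + 184.9 + 2.514 + 4.785 = 193.3 kWh
Cost = 193.3 kWh × €0.378 = €73.08 ≈ €73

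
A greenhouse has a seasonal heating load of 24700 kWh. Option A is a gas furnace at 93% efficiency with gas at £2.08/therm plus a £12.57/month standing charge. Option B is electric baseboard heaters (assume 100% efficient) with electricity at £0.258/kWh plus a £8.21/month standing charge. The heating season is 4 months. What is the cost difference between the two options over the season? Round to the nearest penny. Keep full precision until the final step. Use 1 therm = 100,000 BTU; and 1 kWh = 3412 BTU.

Heat load = 24700 kWh × 3412 = 84,276,400 BTU
Gas: input = 84,276,400 / 0.93 = 90,619,785 BTU = 906.2 therm → 906.2 × £2.08 = £1,884.89; + 4 × £12.57 standing = £1,935.17
Electric: 84,276,400 BTU / 3412 = 24,700 kWh → × £0.258 = £6,372.60; + 4 × £8.21 standing = £6,405.44
Difference = |£1,935.17 − £6,405.44| = £4,470.27

£4470.27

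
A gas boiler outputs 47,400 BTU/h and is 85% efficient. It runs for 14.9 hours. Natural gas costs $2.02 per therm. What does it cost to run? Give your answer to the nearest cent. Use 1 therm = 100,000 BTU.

$16.78

Heat delivered = 47,400 BTU/h × 14.9 h = 706,260 BTU
Gas input = 706,260 / 0.85 = 830,894 BTU
= 830,894 / 100,000 = 8.309 therm
Cost = 8.309 × $2.02/therm = $16.78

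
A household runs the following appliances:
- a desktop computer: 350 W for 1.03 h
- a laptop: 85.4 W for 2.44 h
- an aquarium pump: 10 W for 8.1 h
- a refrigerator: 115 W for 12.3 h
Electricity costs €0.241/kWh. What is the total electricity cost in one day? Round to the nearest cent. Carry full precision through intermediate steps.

€0.50

desktop computer: 350 W × 1.03 h = 360 Wh = 0.3605 kWh
laptop: 85.4 W × 2.44 h = 208 Wh = 0.2084 kWh
aquarium pump: 10 W × 8.1 h = 81 Wh = 0.081 kWh
refrigerator: 115 W × 12.3 h = 1,414 Wh = 1.415 kWh
Total energy = 0.3605 + 0.2084 + 0.081 + 1.415 = 2.064 kWh
Cost = 2.064 kWh × €0.241 = €0.50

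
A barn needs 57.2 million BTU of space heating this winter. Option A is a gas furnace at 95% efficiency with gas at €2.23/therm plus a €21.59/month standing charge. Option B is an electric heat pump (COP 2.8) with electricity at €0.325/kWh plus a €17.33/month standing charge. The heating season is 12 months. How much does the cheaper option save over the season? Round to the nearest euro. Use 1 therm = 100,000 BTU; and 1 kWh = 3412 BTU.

Heat load = 57.2 × 10⁶ BTU = 57,200,000 BTU
Gas: input = 57,200,000 / 0.95 = 60,210,526 BTU = 602.1 therm → 602.1 × €2.23 = €1,342.69; + 12 × €21.59 standing = €1,601.77
Heat pump: 57,200,000 BTU / 3412 = 16,760 kWh heat; / 2.8 = 5,987 kWh in → × €0.325 = €1,945.86; + 12 × €17.33 standing = €2,153.82
Difference = |€1,601.77 − €2,153.82| = €552.05 ≈ €552

€552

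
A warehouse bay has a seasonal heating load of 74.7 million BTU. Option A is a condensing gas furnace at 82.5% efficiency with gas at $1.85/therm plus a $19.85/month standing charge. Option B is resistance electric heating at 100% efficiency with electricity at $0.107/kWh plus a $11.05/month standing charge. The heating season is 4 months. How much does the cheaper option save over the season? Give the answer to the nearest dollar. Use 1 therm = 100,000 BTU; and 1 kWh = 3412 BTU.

Heat load = 74.7 × 10⁶ BTU = 74,700,000 BTU
Gas: input = 74,700,000 / 0.825 = 90,545,455 BTU = 905.5 therm → 905.5 × $1.85 = $1,675.09; + 4 × $19.85 standing = $1,754.49
Electric: 74,700,000 BTU / 3412 = 21,890 kWh → × $0.107 = $2,342.58; + 4 × $11.05 standing = $2,386.78
Difference = |$1,754.49 − $2,386.78| = $632.29 ≈ $632

$632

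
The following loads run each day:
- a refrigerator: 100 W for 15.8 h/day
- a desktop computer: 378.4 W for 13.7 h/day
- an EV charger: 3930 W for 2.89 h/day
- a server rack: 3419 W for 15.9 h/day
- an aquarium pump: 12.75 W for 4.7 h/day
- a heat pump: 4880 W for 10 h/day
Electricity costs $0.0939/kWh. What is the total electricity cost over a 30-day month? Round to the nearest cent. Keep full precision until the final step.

refrigerator: 100 W × 15.8 h × 30 d = 47,400 Wh = 47.4 kWh
desktop computer: 378.4 W × 13.7 h × 30 d = 155,522 Wh = 155.5 kWh
EV charger: 3930 W × 2.89 h × 30 d = 340,731 Wh = 340.7 kWh
server rack: 3419 W × 15.9 h × 30 d = 1,630,863 Wh = 1,631 kWh
aquarium pump: 12.75 W × 4.7 h × 30 d = 1,798 Wh = 1.798 kWh
heat pump: 4880 W × 10 h × 30 d = 1,464,000 Wh = 1,464 kWh
Total energy = 47.4 + 155.5 + 340.7 + 1,631 + 1.798 + 1,464 = 3,640 kWh
Cost = 3,640 kWh × $0.0939 = $341.83

$341.83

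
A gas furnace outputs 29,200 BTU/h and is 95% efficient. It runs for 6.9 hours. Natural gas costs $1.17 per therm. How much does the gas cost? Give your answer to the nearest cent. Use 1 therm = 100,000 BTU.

Heat delivered = 29,200 BTU/h × 6.9 h = 201,480 BTU
Gas input = 201,480 / 0.950 = 212,084 BTU
= 212,084 / 100,000 = 2.121 therm
Cost = 2.121 × $1.17/therm = $2.48

$2.48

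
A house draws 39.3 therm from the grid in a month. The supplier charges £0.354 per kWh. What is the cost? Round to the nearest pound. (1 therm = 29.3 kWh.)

£408

39.3 therm × (29.3 kWh/therm) = 1,151 kWh
Cost = 1,151 kWh × £0.354/kWh = £407.63 ≈ £408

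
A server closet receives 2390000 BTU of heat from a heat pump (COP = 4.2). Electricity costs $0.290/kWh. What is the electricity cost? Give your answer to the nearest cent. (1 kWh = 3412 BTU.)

$48.37

Heat delivered = 2,390,000 BTU / 3412 = 700.5 kWh
Electrical input = 700.5 kWh / 4.2 = 166.8 kWh
Cost = 166.8 × $0.290/kWh = $48.37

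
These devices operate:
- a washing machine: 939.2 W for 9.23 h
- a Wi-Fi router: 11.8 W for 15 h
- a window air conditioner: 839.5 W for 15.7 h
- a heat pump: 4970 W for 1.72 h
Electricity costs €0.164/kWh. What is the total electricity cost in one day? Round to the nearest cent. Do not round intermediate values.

washing machine: 939.2 W × 9.23 h = 8,669 Wh = 8.669 kWh
Wi-Fi router: 11.8 W × 15 h = 177 Wh = 0.177 kWh
window air conditioner: 839.5 W × 15.7 h = 13,180 Wh = 13.18 kWh
heat pump: 4970 W × 1.72 h = 8,548 Wh = 8.548 kWh
Total energy = 8.669 + 0.177 + 13.18 + 8.548 = 30.57 kWh
Cost = 30.57 kWh × €0.164 = €5.01

€5.01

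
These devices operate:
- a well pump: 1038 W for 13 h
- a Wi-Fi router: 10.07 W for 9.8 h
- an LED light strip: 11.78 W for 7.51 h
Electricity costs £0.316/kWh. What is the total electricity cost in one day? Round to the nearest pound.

£4

well pump: 1038 W × 13 h = 13,494 Wh = 13.49 kWh
Wi-Fi router: 10.07 W × 9.8 h = 99 Wh = 0.09869 kWh
LED light strip: 11.78 W × 7.51 h = 88 Wh = 0.08847 kWh
Total energy = 13.49 + 0.09869 + 0.08847 = 13.68 kWh
Cost = 13.68 kWh × £0.316 = £4.32 ≈ £4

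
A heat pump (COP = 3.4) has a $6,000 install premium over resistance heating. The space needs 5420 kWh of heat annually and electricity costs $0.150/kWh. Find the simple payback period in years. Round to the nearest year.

Resistance: 5420 kWh × $0.150 = $813.00/yr
Heat pump: 5420 / 3.4 = 1594 kWh in → × $0.150 = $239.12/yr
Annual savings = $573.88
Payback = $6,000 / $573.88 = 10.5 years

10 years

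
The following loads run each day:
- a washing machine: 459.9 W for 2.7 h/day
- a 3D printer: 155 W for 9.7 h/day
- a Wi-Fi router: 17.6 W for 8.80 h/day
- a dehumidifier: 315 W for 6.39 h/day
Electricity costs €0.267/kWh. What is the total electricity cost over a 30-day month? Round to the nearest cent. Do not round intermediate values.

€39.35

washing machine: 459.9 W × 2.7 h × 30 d = 37,252 Wh = 37.25 kWh
3D printer: 155 W × 9.7 h × 30 d = 45,105 Wh = 45.1 kWh
Wi-Fi router: 17.6 W × 8.80 h × 30 d = 4,646 Wh = 4.646 kWh
dehumidifier: 315 W × 6.39 h × 30 d = 60,386 Wh = 60.39 kWh
Total energy = 37.25 + 45.1 + 4.646 + 60.39 = 147.4 kWh
Cost = 147.4 kWh × €0.267 = €39.35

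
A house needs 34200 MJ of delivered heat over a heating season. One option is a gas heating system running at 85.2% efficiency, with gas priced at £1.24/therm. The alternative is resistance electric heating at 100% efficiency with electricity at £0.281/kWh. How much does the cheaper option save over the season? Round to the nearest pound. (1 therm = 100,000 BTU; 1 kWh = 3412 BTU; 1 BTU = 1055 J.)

Heat load = 34200 MJ = 34,200,000,000 J / 1055 = 32,417,062 BTU
Gas: input = 32,417,062 / 0.852 = 38,048,194 BTU = 380.5 therm → 380.5 × £1.24 = £471.80
Electric: 32,417,062 BTU / 3412 = 9,501 kWh → × £0.281 = £2,669.75
Difference = |£471.80 − £2,669.75| = £2,197.95 ≈ £2198

£2198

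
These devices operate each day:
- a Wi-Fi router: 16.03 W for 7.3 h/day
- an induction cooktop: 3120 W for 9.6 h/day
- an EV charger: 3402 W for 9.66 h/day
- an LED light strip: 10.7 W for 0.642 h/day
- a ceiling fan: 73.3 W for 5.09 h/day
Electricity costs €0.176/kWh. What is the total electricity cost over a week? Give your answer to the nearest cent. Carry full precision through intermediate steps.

Wi-Fi router: 16.03 W × 7.3 h × 7 d = 819 Wh = 0.8191 kWh
induction cooktop: 3120 W × 9.6 h × 7 d = 209,664 Wh = 209.7 kWh
EV charger: 3402 W × 9.66 h × 7 d = 230,043 Wh = 230 kWh
LED light strip: 10.7 W × 0.642 h × 7 d = 48 Wh = 0.04809 kWh
ceiling fan: 73.3 W × 5.09 h × 7 d = 2,612 Wh = 2.612 kWh
Total energy = 0.8191 + 209.7 + 230 + 0.04809 + 2.612 = 443.2 kWh
Cost = 443.2 kWh × €0.176 = €78.00

€78.00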